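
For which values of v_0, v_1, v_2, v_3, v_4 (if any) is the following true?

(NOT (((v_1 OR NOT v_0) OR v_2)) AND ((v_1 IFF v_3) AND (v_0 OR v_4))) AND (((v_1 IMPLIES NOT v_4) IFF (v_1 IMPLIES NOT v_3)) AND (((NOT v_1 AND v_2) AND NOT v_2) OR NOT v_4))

v_0: True, v_1: False, v_2: False, v_3: False, v_4: False

  NOT (((v_1 OR NOT v_0) OR v_2)) AND ((v_1 IFF v_3) AND (v_0 OR v_4)) = True
    NOT (((v_1 OR NOT v_0) OR v_2)) = True
      (v_1 OR NOT v_0) OR v_2 = False
        v_1 OR NOT v_0 = False
          NOT v_0 = False
    (v_1 IFF v_3) AND (v_0 OR v_4) = True
      v_1 IFF v_3 = True
      v_0 OR v_4 = True
  ((v_1 IMPLIES NOT v_4) IFF (v_1 IMPLIES NOT v_3)) AND (((NOT v_1 AND v_2) AND NOT v_2) OR NOT v_4) = True
    (v_1 IMPLIES NOT v_4) IFF (v_1 IMPLIES NOT v_3) = True
      v_1 IMPLIES NOT v_4 = True
        NOT v_4 = True
      v_1 IMPLIES NOT v_3 = True
        NOT v_3 = True
    ((NOT v_1 AND v_2) AND NOT v_2) OR NOT v_4 = True
      (NOT v_1 AND v_2) AND NOT v_2 = False
        NOT v_1 AND v_2 = False
          NOT v_1 = True
        NOT v_2 = True
      NOT v_4 = True
Both conjuncts True, so the formula holds.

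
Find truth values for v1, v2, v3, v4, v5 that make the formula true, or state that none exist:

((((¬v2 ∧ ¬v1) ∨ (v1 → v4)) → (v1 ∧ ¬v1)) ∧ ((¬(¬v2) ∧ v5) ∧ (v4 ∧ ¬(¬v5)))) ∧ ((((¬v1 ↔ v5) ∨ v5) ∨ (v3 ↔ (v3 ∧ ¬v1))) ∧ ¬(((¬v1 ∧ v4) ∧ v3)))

Case v1 = True: the formula simplifies to (¬v4 ∧ ((¬(¬v2) ∧ v5) ∧ (v4 ∧ ¬(¬v5)))) ∧ ((¬v5 ∨ v5) ∨ ¬v3).
  v4 = True: the conjunct ¬v4 is False.
  v4 = False: the conjunct v4 is False.
Case v1 = False: the conjunct ((¬v2 ∧ ¬v1) ∨ (v1 → v4)) → (v1 ∧ ¬v1) becomes (¬v2 ∨ True) → (False ∧ True) = False.
Both cases fail — unsatisfiable.

No satisfying assignment exists.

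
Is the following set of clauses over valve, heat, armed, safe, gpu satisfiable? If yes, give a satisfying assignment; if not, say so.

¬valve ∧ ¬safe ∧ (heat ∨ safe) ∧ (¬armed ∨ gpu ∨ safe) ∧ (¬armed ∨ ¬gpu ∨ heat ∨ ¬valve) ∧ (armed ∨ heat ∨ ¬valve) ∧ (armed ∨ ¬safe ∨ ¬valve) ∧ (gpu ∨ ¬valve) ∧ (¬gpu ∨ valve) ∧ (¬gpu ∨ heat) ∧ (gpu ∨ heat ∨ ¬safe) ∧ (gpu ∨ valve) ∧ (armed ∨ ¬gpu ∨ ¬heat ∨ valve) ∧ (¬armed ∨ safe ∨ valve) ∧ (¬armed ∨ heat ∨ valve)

Case gpu = True:
  (¬valve) forces valve = False.
  Clause (¬gpu ∨ valve) is falsified — contradiction.
Case gpu = False:
  (¬valve) forces valve = False.
  Clause (gpu ∨ valve) is falsified — contradiction.
Both cases fail, so the formula is unsatisfiable.

The formula is unsatisfiable.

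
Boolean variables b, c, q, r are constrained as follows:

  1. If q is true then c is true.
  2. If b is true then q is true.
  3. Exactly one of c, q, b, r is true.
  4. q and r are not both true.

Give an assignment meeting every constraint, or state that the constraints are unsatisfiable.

b = False; c = False; q = False; r = True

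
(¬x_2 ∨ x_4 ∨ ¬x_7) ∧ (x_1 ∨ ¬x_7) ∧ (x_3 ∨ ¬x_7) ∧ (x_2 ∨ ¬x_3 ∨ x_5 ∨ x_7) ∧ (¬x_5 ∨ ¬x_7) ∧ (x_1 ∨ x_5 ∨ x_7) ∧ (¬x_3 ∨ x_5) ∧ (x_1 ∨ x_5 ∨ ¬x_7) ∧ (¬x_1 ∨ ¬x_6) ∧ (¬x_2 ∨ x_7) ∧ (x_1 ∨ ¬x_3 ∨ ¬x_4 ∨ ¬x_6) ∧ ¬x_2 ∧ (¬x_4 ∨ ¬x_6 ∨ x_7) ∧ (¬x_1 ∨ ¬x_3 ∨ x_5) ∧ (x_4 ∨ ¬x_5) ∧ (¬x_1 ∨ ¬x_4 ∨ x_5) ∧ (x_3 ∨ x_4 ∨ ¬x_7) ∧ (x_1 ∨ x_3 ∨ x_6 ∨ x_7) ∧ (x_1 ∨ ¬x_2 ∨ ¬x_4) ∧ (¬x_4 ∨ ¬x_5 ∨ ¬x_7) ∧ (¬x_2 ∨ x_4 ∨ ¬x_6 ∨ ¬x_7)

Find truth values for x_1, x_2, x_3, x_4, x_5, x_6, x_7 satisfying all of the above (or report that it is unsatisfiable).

Unit clause (¬x_2) forces x_2 = False.
Set x_1 = True.
  then (¬x_1 ∨ ¬x_6) forces x_6 = False.
Set x_3 = False.
  then (x_3 ∨ ¬x_7) forces x_7 = False.
Set x_4 = True.
  then (¬x_1 ∨ ¬x_4 ∨ x_5) forces x_5 = True.
All clauses satisfied.

x_1 = True, x_2 = False, x_3 = False, x_4 = True, x_5 = True, x_6 = False, x_7 = False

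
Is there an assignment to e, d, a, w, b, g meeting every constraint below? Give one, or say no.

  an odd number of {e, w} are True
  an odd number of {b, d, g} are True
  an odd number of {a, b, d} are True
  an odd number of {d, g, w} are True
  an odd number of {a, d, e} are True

Adding constraints 1, 2, 3, 4, 5 mod 2: every variable appears an even number of times on the left, so the left side is 0.
But the right sides sum to 1 (mod 2). 0 ≠ 1 — the system is inconsistent.

The formula is unsatisfiable.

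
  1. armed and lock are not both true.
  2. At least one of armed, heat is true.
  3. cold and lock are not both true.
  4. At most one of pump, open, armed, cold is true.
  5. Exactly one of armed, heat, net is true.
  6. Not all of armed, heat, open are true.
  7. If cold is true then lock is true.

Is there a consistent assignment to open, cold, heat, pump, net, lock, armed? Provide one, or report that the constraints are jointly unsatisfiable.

open = True, cold = False, heat = True, pump = False, net = False, lock = False, armed = False

  (1) armed=F, lock=F — not both ✓
  (2) {armed, heat}: 1 true — at least one ✓
  (3) cold=F, lock=F — not both ✓
  (4) {pump, open, armed, cold}: 1 true — at most one ✓
  (5) {armed, heat, net}: 1 true — exactly one ✓
  (6) {armed, heat, open}: 2/3 true — not all ✓
  (7) cold=F ⇒ lock: vacuous ✓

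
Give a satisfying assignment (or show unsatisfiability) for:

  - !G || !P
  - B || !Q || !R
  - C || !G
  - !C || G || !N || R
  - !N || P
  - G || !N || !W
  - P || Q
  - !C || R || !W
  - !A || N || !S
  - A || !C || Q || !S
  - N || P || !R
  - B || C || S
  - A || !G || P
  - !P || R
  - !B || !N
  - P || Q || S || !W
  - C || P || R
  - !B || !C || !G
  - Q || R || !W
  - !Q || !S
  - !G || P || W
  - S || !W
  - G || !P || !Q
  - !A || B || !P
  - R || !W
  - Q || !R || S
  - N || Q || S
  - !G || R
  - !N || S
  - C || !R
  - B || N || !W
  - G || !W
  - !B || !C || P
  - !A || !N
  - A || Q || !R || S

N=F, C=T, P=F, R=F, A=F, B=F, G=F, S=F, W=F, Q=T

Set N = False.
Try C = False:
  (C || !G) forces G = False.
  (C || !R) forces R = False.
  (!P || R) forces P = False.
  clause (C || P || R) is falsified — backtrack.
So C = True.
Set P = False.
  then (P || Q) forces Q = True.
  then (N || P || !R) forces R = False.
  then (!Q || !S) forces S = False.
  then (S || !W) forces W = False.
  then (!G || R) forces G = False.
  then (!B || !C || P) forces B = False.
Set A = False.
All clauses satisfied.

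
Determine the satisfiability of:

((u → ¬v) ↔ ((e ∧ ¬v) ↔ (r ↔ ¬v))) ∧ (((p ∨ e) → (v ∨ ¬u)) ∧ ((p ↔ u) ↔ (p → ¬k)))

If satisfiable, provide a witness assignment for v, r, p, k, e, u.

v = True; r = False; p = True; k = False; e = True; u = True

  (u → ¬v) ↔ ((e ∧ ¬v) ↔ (r ↔ ¬v)) = True
    u → ¬v = False
      ¬v = False
    (e ∧ ¬v) ↔ (r ↔ ¬v) = False
      e ∧ ¬v = False
        ¬v = False
      r ↔ ¬v = True
        ¬v = False
  ((p ∨ e) → (v ∨ ¬u)) ∧ ((p ↔ u) ↔ (p → ¬k)) = True
    (p ∨ e) → (v ∨ ¬u) = True
      p ∨ e = True
      v ∨ ¬u = True
        ¬u = False
    (p ↔ u) ↔ (p → ¬k) = True
      p ↔ u = True
      p → ¬k = True
        ¬k = True
Both conjuncts True, so the formula holds.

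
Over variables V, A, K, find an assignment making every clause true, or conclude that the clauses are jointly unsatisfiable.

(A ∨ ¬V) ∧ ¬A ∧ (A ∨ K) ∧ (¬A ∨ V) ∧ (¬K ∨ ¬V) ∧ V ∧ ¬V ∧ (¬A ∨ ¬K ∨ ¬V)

The formula is unsatisfiable.

Case V = True:
  Clause (¬V) is falsified — contradiction.
Case V = False:
  Clause (V) is falsified — contradiction.
Both cases fail, so the formula is unsatisfiable.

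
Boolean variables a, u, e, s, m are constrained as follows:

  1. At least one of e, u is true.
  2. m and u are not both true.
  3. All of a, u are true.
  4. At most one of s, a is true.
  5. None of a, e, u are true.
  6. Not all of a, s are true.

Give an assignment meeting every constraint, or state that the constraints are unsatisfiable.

Case a = True:
  Constraint (5) is violated (a=T) — contradiction.
Case a = False:
  Constraint (3) is violated (a=F) — contradiction.
Both cases fail — unsatisfiable.

The formula is unsatisfiable.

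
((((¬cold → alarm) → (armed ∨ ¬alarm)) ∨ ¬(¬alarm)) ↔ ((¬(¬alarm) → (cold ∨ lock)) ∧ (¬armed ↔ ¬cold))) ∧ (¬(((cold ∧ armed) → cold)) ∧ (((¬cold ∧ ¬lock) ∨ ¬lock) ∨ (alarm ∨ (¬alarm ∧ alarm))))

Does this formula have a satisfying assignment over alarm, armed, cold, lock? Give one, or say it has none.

The conjunct ¬(((cold ∧ armed) → cold)) is unsatisfiable on its own:
  armed=F, cold=F: evaluates to False.
  armed=F, cold=T: evaluates to False.
  armed=T, cold=F: evaluates to False.
  armed=T, cold=T: evaluates to False.
So the whole conjunction is unsatisfiable.

Unsatisfiable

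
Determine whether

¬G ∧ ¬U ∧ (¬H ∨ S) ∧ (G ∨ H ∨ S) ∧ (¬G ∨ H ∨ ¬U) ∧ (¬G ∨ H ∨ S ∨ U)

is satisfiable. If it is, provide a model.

Unit clause (¬G) forces G = False.
Unit clause (¬U) forces U = False.
Try S = False:
  (¬H ∨ S) forces H = False.
  clause (G ∨ H ∨ S) is falsified — backtrack.
So S = True.
Set H = False.
Check each clause:
  (¬G): ¬G holds.
  (¬U): ¬U holds.
  (¬H ∨ S): ¬H holds.
  (G ∨ H ∨ S): S holds.
  (¬G ∨ H ∨ ¬U): ¬G holds.
  (¬G ∨ H ∨ S ∨ U): ¬G holds.
All clauses satisfied.

S: True; H: False; G: False; U: False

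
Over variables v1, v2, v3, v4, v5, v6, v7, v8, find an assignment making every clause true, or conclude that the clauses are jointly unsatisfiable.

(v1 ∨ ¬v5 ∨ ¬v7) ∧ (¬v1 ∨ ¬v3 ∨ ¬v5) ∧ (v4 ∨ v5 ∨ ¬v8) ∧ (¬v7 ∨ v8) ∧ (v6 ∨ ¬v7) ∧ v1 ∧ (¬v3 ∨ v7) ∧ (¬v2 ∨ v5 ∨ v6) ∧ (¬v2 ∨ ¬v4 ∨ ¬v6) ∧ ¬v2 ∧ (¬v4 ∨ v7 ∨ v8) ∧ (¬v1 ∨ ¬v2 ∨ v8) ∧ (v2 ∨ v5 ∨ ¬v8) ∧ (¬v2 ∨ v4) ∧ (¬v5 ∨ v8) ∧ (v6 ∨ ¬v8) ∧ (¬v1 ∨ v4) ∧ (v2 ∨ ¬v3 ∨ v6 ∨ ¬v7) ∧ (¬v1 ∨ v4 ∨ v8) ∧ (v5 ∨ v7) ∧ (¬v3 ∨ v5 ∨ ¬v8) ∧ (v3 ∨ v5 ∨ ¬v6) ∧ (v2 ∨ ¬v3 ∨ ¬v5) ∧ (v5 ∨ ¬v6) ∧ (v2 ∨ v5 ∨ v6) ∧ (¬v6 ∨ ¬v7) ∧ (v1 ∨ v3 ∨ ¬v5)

Unit clause (v1) forces v1 = True.
Unit clause (¬v2) forces v2 = False.
In (¬v1 ∨ v4) only v4 is left, so v4 = True.
Set v3 = False.
Set v5 = True.
  then (¬v5 ∨ v8) forces v8 = True.
  then (v6 ∨ ¬v8) forces v6 = True.
  then (¬v6 ∨ ¬v7) forces v7 = False.
All clauses satisfied.

v1 = True, v2 = False, v3 = False, v4 = True, v5 = True, v6 = True, v7 = False, v8 = True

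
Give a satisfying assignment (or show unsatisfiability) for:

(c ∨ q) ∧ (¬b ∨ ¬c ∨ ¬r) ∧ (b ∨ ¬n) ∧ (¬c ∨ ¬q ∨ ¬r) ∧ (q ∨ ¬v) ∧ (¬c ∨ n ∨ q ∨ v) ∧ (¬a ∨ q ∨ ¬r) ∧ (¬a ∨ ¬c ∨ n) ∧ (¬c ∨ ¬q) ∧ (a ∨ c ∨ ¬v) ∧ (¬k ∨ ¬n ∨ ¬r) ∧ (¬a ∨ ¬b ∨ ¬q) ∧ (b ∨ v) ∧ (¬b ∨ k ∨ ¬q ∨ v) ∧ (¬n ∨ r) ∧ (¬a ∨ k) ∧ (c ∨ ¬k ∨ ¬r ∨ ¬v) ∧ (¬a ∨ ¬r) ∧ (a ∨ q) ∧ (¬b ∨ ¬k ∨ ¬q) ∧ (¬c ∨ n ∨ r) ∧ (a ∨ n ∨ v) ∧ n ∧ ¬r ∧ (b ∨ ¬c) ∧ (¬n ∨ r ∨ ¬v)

Unsatisfiable — no assignment works.

Case r = True:
  Clause (¬r) is falsified — contradiction.
Case r = False:
  (¬n ∨ r) forces n = False.
  Clause (n) is falsified — contradiction.
Both cases fail, so the formula is unsatisfiable.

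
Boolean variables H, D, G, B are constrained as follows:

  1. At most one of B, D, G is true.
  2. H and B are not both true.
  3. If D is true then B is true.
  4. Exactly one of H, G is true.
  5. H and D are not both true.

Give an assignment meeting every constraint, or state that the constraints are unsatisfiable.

H = False, D = False, G = True, B = False

  (1) {B, D, G}: 1 true — at most one ✓
  (2) H=F, B=F — not both ✓
  (3) D=F ⇒ B: vacuous ✓
  (4) {H, G}: 1 true — exactly one ✓
  (5) H=F, D=F — not both ✓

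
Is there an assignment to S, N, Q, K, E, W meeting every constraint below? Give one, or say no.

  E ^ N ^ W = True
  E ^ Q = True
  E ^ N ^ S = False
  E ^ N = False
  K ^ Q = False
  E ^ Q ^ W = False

S = False, N = True, Q = False, K = False, E = True, W = True

E ^ N ^ W = T ^ T ^ T = True ✓
E ^ Q = T ^ F = True ✓
E ^ N ^ S = T ^ T ^ F = False ✓
E ^ N = T ^ T = False ✓
K ^ Q = F ^ F = False ✓
E ^ Q ^ W = T ^ F ^ T = False ✓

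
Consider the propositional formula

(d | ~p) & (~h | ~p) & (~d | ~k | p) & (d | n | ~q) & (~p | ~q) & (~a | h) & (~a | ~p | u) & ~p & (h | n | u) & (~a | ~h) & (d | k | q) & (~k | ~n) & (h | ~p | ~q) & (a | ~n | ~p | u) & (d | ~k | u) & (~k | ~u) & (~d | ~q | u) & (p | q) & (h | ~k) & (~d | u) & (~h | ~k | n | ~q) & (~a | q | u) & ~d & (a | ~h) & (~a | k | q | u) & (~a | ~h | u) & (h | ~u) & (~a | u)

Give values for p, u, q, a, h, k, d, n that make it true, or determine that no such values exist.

p = False, u = False, q = True, a = False, h = False, k = False, d = False, n = True

Unit clause (~p) forces p = False.
In (p | q) only q is left, so q = True.
Unit clause (~d) forces d = False.
In (d | n | ~q) only n is left, so n = True.
In (~k | ~n) only ~k is left, so k = False.
Try u = True:
  (h | ~u) forces h = True.
  (~a | ~h) forces a = False.
  clause (a | ~h) is falsified — backtrack.
So u = False.
  then (~a | u) forces a = False.
  then (a | ~h) forces h = False.
All clauses satisfied.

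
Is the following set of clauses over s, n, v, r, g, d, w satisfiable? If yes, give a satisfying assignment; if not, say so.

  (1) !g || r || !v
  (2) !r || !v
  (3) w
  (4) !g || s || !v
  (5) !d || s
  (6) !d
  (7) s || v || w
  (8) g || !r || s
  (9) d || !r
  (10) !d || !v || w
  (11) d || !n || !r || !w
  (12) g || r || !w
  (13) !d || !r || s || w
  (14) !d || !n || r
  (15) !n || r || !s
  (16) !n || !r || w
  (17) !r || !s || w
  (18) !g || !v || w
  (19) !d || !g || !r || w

s = False, n = True, v = False, r = False, g = True, d = False, w = True

Unit clause (w) forces w = True.
Unit clause (!d) forces d = False.
In (d || !r) only !r is left, so r = False.
In (g || r || !w) only g is left, so g = True.
In (!g || r || !v) only !v is left, so v = False.
Set s = False.
Set n = True.
All clauses satisfied.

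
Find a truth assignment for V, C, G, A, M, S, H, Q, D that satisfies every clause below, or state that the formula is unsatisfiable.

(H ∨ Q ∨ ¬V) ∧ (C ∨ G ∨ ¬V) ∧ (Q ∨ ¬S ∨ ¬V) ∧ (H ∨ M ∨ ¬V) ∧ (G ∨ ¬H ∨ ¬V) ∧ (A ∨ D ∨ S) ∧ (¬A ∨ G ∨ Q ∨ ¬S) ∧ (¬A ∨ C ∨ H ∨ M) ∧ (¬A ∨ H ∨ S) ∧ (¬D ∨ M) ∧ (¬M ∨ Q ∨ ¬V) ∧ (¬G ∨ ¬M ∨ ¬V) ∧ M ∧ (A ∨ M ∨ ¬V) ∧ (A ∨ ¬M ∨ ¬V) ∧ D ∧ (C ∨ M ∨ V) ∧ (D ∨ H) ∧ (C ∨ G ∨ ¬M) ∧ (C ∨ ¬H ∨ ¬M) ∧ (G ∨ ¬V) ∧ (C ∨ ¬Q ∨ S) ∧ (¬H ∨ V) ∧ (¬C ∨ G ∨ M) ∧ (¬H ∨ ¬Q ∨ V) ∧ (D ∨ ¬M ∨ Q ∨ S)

Unit clause (M) forces M = True.
Unit clause (D) forces D = True.
Try V = True:
  (¬M ∨ Q ∨ ¬V) forces Q = True.
  (¬G ∨ ¬M ∨ ¬V) forces G = False.
  clause (G ∨ ¬V) is falsified — backtrack.
So V = False.
  then (¬H ∨ V) forces H = False.
Set C = False.
  then (C ∨ G ∨ ¬M) forces G = True.
Set A = False.
Set S = False.
  then (C ∨ ¬Q ∨ S) forces Q = False.
All clauses satisfied.

V = False; C = False; G = True; A = False; M = True; S = False; H = False; Q = False; D = True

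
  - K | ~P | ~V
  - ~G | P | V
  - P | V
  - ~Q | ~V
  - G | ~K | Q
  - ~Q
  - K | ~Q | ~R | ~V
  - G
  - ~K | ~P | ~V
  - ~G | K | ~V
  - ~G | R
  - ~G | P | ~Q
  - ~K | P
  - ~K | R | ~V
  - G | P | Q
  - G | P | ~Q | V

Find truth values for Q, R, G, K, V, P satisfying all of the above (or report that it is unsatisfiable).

Q = False, R = True, G = True, K = False, V = False, P = True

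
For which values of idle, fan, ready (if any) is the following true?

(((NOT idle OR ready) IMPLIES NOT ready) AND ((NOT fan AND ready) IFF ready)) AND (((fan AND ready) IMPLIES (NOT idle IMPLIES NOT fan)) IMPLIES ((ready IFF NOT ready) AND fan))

Case ready = True: the conjunct (NOT idle OR ready) IMPLIES NOT ready becomes (NOT idle OR True) IMPLIES NOT True = False.
Case ready = False: the conjunct ((fan AND ready) IMPLIES (NOT idle IMPLIES NOT fan)) IMPLIES ((ready IFF NOT ready) AND fan) becomes (False IMPLIES (NOT idle IMPLIES NOT fan)) IMPLIES (False AND fan) = False.
Both cases fail — unsatisfiable.

Unsatisfiable — no assignment works.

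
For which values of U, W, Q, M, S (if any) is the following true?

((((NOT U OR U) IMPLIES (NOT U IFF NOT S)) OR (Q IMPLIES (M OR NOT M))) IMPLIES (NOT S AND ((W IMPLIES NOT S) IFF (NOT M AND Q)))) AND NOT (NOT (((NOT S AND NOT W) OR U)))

U = False, W = False, Q = True, M = False, S = False

  (((NOT U OR U) IMPLIES (NOT U IFF NOT S)) OR (Q IMPLIES (M OR NOT M))) IMPLIES (NOT S AND ((W IMPLIES NOT S) IFF (NOT M AND Q))) = True
    ((NOT U OR U) IMPLIES (NOT U IFF NOT S)) OR (Q IMPLIES (M OR NOT M)) = True
      (NOT U OR U) IMPLIES (NOT U IFF NOT S) = True
        NOT U OR U = True
          NOT U = True
        NOT U IFF NOT S = True
          NOT U = True
          NOT S = True
      Q IMPLIES (M OR NOT M) = True
        M OR NOT M = True
          NOT M = True
    NOT S AND ((W IMPLIES NOT S) IFF (NOT M AND Q)) = True
      NOT S = True
      (W IMPLIES NOT S) IFF (NOT M AND Q) = True
        W IMPLIES NOT S = True
          NOT S = True
        NOT M AND Q = True
          NOT M = True
  NOT (NOT (((NOT S AND NOT W) OR U))) = True
    NOT (((NOT S AND NOT W) OR U)) = False
      (NOT S AND NOT W) OR U = True
        NOT S AND NOT W = True
          NOT S = True
          NOT W = True
Both conjuncts True, so the formula holds.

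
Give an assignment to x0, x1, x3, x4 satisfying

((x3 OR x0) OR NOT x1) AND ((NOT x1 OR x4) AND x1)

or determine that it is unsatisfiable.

x0 = False; x1 = True; x3 = True; x4 = True

  (x3 OR x0) OR NOT x1 = True
    x3 OR x0 = True
    NOT x1 = False
  (NOT x1 OR x4) AND x1 = True
    NOT x1 OR x4 = True
      NOT x1 = False
Both conjuncts True, so the formula holds.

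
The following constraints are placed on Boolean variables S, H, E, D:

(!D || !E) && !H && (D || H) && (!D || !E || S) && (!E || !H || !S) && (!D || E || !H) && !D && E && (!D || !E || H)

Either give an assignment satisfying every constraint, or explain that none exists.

Case H = True:
  Clause (!H) is falsified — contradiction.
Case H = False:
  (D || H) forces D = True.
  Clause (!D) is falsified — contradiction.
Both cases fail, so the formula is unsatisfiable.

Unsatisfiable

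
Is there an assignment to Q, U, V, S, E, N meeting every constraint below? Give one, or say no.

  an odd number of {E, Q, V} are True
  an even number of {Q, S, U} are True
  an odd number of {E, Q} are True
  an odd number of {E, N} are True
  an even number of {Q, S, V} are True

Q=T; U=F; V=F; S=T; E=F; N=T

{E, Q, V}: 1 true → odd ✓
{Q, S, U}: 2 true → even ✓
{E, Q}: 1 true → odd ✓
{E, N}: 1 true → odd ✓
{Q, S, V}: 2 true → even ✓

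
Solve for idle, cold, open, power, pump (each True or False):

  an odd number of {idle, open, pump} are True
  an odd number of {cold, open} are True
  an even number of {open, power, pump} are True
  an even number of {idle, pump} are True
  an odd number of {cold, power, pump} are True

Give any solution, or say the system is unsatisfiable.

idle: True, cold: False, open: True, power: False, pump: True

{idle, open, pump}: 3 true → odd ✓
{cold, open}: 1 true → odd ✓
{open, power, pump}: 2 true → even ✓
{idle, pump}: 2 true → even ✓
{cold, power, pump}: 1 true → odd ✓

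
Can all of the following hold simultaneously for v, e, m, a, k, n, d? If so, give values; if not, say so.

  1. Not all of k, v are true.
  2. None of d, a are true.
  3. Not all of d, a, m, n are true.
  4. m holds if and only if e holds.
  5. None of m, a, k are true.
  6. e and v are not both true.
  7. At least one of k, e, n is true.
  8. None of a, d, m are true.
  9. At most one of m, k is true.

v = True; e = False; m = False; a = False; k = False; n = True; d = False

  (1) {k, v}: 1/2 true — not all ✓
  (2) {d, a}: 0 true — none ✓
  (3) {d, a, m, n}: 1/4 true — not all ✓
  (4) m=F, e=F — same ✓
  (5) {m, a, k}: 0 true — none ✓
  (6) e=F, v=T — not both ✓
  (7) {k, e, n}: 1 true — at least one ✓
  (8) {a, d, m}: 0 true — none ✓
  (9) {m, k}: 0 true — at most one ✓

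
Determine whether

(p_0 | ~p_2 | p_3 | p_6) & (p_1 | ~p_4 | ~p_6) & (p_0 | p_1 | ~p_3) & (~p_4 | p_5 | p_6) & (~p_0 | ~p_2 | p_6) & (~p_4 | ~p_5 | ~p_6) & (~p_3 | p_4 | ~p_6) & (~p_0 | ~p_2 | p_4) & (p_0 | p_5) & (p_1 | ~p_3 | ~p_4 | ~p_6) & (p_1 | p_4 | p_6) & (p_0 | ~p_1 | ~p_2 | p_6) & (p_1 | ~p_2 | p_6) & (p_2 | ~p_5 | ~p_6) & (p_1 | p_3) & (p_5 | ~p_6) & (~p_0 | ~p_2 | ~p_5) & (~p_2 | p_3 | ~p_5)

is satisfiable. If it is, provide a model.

Set p_0 = False.
  then (p_0 | p_5) forces p_5 = True.
Try p_1 = False:
  (p_0 | p_1 | ~p_3) forces p_3 = False.
  clause (p_1 | p_3) is falsified — backtrack.
So p_1 = True.
Try p_2 = True:
  (p_0 | ~p_1 | ~p_2 | p_6) forces p_6 = True.
  (~p_4 | ~p_5 | ~p_6) forces p_4 = False.
  (~p_3 | p_4 | ~p_6) forces p_3 = False.
  clause (~p_2 | p_3 | ~p_5) is falsified — backtrack.
So p_2 = False.
  then (p_2 | ~p_5 | ~p_6) forces p_6 = False.
Set p_3 = False.
Set p_4 = True.
All clauses satisfied.

p_0 = False; p_1 = True; p_2 = False; p_3 = False; p_4 = True; p_5 = True; p_6 = False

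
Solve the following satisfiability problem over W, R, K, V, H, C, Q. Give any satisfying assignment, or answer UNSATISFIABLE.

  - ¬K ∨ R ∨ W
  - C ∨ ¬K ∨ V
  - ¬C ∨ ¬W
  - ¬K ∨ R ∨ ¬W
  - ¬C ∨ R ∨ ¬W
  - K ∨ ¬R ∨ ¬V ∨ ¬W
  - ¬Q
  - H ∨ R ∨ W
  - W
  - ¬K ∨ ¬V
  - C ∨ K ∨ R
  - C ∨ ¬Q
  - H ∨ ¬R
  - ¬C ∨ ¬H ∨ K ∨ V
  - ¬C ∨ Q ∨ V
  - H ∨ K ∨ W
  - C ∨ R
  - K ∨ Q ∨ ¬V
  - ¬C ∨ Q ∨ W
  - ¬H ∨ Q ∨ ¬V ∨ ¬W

Unit clause (¬Q) forces Q = False.
Unit clause (W) forces W = True.
In (¬C ∨ ¬W) only ¬C is left, so C = False.
In (C ∨ R) only R is left, so R = True.
In (H ∨ ¬R) only H is left, so H = True.
In (¬H ∨ Q ∨ ¬V ∨ ¬W) only ¬V is left, so V = False.
In (C ∨ ¬K ∨ V) only ¬K is left, so K = False.
All clauses satisfied.

W=T; R=T; K=F; V=F; H=T; C=F; Q=F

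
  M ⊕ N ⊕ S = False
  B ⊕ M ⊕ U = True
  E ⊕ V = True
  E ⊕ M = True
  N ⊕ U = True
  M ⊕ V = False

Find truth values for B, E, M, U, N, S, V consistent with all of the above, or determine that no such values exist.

B: True, E: False, M: True, U: True, N: False, S: True, V: True

M ⊕ N ⊕ S = T ⊕ F ⊕ T = False ✓
B ⊕ M ⊕ U = T ⊕ T ⊕ T = True ✓
E ⊕ V = F ⊕ T = True ✓
E ⊕ M = F ⊕ T = True ✓
N ⊕ U = F ⊕ T = True ✓
M ⊕ V = T ⊕ T = False ✓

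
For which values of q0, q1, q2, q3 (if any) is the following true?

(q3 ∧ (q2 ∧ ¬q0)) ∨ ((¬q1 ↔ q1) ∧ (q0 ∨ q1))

q0=F, q1=F, q2=T, q3=T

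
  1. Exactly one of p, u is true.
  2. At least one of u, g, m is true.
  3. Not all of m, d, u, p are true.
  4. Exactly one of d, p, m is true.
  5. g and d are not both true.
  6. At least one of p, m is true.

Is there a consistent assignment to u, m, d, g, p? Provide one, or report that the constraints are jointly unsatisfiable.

u = True, m = True, d = False, g = True, p = False

  (1) {p, u}: 1 true — exactly one ✓
  (2) {u, g, m}: 3 true — at least one ✓
  (3) {m, d, u, p}: 2/4 true — not all ✓
  (4) {d, p, m}: 1 true — exactly one ✓
  (5) g=T, d=F — not both ✓
  (6) {p, m}: 1 true — at least one ✓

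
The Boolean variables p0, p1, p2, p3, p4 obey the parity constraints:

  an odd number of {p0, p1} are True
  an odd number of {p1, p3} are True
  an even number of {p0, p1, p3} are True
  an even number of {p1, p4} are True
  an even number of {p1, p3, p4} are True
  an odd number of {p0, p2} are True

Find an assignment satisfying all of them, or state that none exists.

No satisfying assignment exists.

Adding constraints 1, 3, 4, 5 mod 2: every variable appears an even number of times on the left, so the left side is 0.
But the right sides sum to 1 (mod 2). 0 ≠ 1 — the system is inconsistent.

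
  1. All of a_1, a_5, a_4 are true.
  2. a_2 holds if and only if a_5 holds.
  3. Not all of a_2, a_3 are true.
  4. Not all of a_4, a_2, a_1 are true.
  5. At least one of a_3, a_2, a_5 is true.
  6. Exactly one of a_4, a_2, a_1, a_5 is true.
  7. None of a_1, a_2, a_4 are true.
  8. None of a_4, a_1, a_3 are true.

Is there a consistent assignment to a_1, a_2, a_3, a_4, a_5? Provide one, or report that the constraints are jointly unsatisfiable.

No satisfying assignment exists.

Case a_1 = True:
  Constraint (7) is violated (a_1=T) — contradiction.
Case a_1 = False:
  Constraint (1) is violated (a_1=F) — contradiction.
Both cases fail — unsatisfiable.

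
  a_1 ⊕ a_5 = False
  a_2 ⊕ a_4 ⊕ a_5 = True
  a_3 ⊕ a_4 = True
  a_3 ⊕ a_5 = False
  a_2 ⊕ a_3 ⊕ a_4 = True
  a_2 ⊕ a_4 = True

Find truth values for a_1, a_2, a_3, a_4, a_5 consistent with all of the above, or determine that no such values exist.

a_1 = False, a_2 = False, a_3 = False, a_4 = True, a_5 = False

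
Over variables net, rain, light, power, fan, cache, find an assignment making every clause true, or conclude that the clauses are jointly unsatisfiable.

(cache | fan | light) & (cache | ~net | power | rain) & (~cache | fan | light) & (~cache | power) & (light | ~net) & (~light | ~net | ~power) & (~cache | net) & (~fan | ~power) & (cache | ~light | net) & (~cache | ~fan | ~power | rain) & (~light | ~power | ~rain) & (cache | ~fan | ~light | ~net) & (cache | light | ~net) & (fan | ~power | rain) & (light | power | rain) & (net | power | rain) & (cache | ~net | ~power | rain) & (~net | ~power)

net = True, rain = True, light = True, power = False, fan = False, cache = False

Set net = True.
  then (light | ~net) forces light = True.
  then (~light | ~net | ~power) forces power = False.
  then (~cache | power) forces cache = False.
  then (cache | ~fan | ~light | ~net) forces fan = False.
  then (cache | ~net | power | rain) forces rain = True.
All clauses satisfied.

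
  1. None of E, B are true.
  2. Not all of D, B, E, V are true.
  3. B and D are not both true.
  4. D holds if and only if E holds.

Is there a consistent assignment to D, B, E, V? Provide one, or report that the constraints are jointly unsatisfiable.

D=F; B=F; E=F; V=T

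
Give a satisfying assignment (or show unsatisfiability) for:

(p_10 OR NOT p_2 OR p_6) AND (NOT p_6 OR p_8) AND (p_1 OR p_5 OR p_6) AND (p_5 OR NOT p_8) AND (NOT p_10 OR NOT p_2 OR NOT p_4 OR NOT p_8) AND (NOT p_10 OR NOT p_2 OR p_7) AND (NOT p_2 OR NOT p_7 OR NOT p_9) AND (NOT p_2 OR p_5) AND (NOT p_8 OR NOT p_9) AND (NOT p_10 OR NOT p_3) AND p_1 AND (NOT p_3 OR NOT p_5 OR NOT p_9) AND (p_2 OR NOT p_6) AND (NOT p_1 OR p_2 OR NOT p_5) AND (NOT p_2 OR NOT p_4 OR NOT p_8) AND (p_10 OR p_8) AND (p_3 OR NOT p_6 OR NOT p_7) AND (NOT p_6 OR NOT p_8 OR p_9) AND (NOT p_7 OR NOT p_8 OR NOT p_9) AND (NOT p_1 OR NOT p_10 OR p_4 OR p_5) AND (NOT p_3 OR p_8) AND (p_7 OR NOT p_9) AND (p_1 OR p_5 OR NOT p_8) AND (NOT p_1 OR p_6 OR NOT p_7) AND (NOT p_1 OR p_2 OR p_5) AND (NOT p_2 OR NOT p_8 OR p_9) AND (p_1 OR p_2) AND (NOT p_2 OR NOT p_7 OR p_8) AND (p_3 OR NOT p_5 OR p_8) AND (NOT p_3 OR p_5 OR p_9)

No satisfying assignment exists.

Case p_8 = True:
  (p_5 OR NOT p_8) forces p_5 = True.
  (NOT p_8 OR NOT p_9) forces p_9 = False.
  (p_1) forces p_1 = True.
  (NOT p_1 OR p_2 OR NOT p_5) forces p_2 = True.
  Clause (NOT p_2 OR NOT p_8 OR p_9) is falsified — contradiction.
Case p_8 = False:
  (NOT p_6 OR p_8) forces p_6 = False.
  (p_1) forces p_1 = True.
  (p_10 OR p_8) forces p_10 = True.
  (NOT p_10 OR NOT p_3) forces p_3 = False.
  (NOT p_1 OR p_6 OR NOT p_7) forces p_7 = False.
  (NOT p_10 OR NOT p_2 OR p_7) forces p_2 = False.
  (NOT p_1 OR p_2 OR NOT p_5) forces p_5 = False.
  Clause (NOT p_1 OR p_2 OR p_5) is falsified — contradiction.
Both cases fail, so the formula is unsatisfiable.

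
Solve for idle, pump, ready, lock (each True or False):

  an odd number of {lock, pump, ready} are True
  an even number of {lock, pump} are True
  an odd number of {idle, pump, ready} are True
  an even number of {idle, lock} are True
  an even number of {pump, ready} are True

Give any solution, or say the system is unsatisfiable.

idle = True, pump = True, ready = True, lock = True

{lock, pump, ready}: 3 true → odd ✓
{lock, pump}: 2 true → even ✓
{idle, pump, ready}: 3 true → odd ✓
{idle, lock}: 2 true → even ✓
{pump, ready}: 2 true → even ✓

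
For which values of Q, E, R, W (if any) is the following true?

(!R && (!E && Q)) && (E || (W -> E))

Q=T; E=F; R=F; W=F

  !R && (!E && Q) = True
    !R = True
    !E && Q = True
      !E = True
  E || (W -> E) = True
    W -> E = True
Both conjuncts True, so the formula holds.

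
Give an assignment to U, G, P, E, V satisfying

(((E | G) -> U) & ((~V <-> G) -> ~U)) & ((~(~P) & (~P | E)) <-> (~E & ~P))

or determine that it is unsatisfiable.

U=T, G=T, P=T, E=F, V=T

  ((E | G) -> U) & ((~V <-> G) -> ~U) = True
    (E | G) -> U = True
      E | G = True
    (~V <-> G) -> ~U = True
      ~V <-> G = False
        ~V = False
      ~U = False
  (~(~P) & (~P | E)) <-> (~E & ~P) = True
    ~(~P) & (~P | E) = False
      ~(~P) = True
        ~P = False
      ~P | E = False
        ~P = False
    ~E & ~P = False
      ~E = True
      ~P = False
Both conjuncts True, so the formula holds.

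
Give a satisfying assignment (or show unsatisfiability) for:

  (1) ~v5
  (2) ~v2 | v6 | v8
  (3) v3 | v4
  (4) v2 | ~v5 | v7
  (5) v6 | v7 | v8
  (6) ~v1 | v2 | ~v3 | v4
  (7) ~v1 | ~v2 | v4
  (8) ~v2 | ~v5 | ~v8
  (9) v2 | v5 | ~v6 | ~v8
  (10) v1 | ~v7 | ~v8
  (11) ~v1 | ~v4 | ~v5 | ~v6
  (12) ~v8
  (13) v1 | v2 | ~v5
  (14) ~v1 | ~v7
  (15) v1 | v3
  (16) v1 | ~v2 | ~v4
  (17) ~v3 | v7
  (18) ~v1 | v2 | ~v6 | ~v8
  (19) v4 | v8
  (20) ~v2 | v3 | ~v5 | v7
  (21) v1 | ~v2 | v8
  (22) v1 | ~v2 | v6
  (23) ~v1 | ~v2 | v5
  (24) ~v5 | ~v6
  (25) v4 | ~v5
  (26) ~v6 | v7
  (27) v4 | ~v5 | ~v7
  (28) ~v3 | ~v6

v1 = False, v2 = False, v3 = True, v4 = True, v5 = False, v6 = False, v7 = True, v8 = False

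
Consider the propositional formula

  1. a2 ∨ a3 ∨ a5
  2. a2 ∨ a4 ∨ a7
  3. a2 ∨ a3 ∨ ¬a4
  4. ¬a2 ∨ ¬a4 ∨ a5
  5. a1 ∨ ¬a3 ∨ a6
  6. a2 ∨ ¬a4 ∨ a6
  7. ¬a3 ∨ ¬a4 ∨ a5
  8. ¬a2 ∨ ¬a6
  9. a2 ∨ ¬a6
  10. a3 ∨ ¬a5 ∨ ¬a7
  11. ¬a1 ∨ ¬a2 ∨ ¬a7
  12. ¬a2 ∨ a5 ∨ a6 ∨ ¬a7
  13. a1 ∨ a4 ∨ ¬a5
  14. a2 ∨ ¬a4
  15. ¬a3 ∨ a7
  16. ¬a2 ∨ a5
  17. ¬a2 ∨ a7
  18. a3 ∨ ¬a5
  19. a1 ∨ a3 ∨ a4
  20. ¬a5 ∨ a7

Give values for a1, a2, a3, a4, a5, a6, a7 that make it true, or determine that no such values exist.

Set a1 = True.
Set a2 = False.
  then (a2 ∨ ¬a6) forces a6 = False.
  then (a2 ∨ ¬a4) forces a4 = False.
  then (a2 ∨ a4 ∨ a7) forces a7 = True.
Try a3 = False:
  (a2 ∨ a3 ∨ a5) forces a5 = True.
  clause (a3 ∨ ¬a5 ∨ ¬a7) is falsified — backtrack.
So a3 = True.
Set a5 = False.
All clauses satisfied.

a1=T; a2=F; a3=T; a4=F; a5=F; a6=F; a7=T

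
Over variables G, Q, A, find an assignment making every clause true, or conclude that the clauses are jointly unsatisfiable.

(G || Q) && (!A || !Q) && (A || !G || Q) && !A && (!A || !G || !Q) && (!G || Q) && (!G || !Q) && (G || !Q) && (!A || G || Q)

Unsatisfiable — no assignment works.

Case G = True:
  (!A) forces A = False.
  (A || !G || Q) forces Q = True.
  Clause (!G || !Q) is falsified — contradiction.
Case G = False:
  (G || Q) forces Q = True.
  Clause (G || !Q) is falsified — contradiction.
Both cases fail, so the formula is unsatisfiable.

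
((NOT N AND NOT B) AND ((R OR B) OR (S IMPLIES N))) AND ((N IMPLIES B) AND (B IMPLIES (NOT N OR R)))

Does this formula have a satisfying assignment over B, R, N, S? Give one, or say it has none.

B=F; R=F; N=F; S=F

  (NOT N AND NOT B) AND ((R OR B) OR (S IMPLIES N)) = True
    NOT N AND NOT B = True
      NOT N = True
      NOT B = True
    (R OR B) OR (S IMPLIES N) = True
      R OR B = False
      S IMPLIES N = True
  (N IMPLIES B) AND (B IMPLIES (NOT N OR R)) = True
    N IMPLIES B = True
    B IMPLIES (NOT N OR R) = True
      NOT N OR R = True
        NOT N = True
Both conjuncts True, so the formula holds.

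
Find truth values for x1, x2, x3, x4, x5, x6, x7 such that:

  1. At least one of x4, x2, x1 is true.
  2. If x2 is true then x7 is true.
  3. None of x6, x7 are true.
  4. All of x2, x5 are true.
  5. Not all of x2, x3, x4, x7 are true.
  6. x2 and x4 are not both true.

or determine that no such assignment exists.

Case x2 = True:
  (2) with x2=T forces x7 = True.
  Constraint (3) is violated (x7=T) — contradiction.
Case x2 = False:
  Constraint (4) is violated (x2=F) — contradiction.
Both cases fail — unsatisfiable.

UNSATISFIABLE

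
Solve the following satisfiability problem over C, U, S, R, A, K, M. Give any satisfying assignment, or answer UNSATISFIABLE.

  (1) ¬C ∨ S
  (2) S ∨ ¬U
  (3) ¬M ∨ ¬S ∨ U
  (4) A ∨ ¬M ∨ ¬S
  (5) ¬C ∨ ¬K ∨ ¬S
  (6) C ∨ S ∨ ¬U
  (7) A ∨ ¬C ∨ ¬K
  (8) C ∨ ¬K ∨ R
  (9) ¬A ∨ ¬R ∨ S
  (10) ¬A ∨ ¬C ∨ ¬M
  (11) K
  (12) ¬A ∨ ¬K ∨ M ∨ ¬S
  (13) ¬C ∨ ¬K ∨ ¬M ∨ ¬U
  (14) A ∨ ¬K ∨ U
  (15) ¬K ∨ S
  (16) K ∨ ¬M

Unit clause (K) forces K = True.
In (¬K ∨ S) only S is left, so S = True.
In (¬C ∨ ¬K ∨ ¬S) only ¬C is left, so C = False.
In (C ∨ ¬K ∨ R) only R is left, so R = True.
Try U = False:
  (¬M ∨ ¬S ∨ U) forces M = False.
  (¬A ∨ ¬K ∨ M ∨ ¬S) forces A = False.
  clause (A ∨ ¬K ∨ U) is falsified — backtrack.
So U = True.
Set A = True.
  then (¬A ∨ ¬K ∨ M ∨ ¬S) forces M = True.
All clauses satisfied.

C=F; U=T; S=T; R=T; A=T; K=T; M=T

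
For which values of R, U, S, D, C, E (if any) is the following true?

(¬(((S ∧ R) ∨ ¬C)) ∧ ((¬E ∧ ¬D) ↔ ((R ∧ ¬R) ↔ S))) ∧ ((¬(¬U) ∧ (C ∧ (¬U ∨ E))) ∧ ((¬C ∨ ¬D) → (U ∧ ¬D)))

R = False, U = True, S = True, D = False, C = True, E = True

  ¬(((S ∧ R) ∨ ¬C)) ∧ ((¬E ∧ ¬D) ↔ ((R ∧ ¬R) ↔ S)) = True
    ¬(((S ∧ R) ∨ ¬C)) = True
      (S ∧ R) ∨ ¬C = False
        S ∧ R = False
        ¬C = False
    (¬E ∧ ¬D) ↔ ((R ∧ ¬R) ↔ S) = True
      ¬E ∧ ¬D = False
        ¬E = False
        ¬D = True
      (R ∧ ¬R) ↔ S = False
        R ∧ ¬R = False
          ¬R = True
  (¬(¬U) ∧ (C ∧ (¬U ∨ E))) ∧ ((¬C ∨ ¬D) → (U ∧ ¬D)) = True
    ¬(¬U) ∧ (C ∧ (¬U ∨ E)) = True
      ¬(¬U) = True
        ¬U = False
      C ∧ (¬U ∨ E) = True
        ¬U ∨ E = True
          ¬U = False
    (¬C ∨ ¬D) → (U ∧ ¬D) = True
      ¬C ∨ ¬D = True
        ¬C = False
        ¬D = True
      U ∧ ¬D = True
        ¬D = True
Both conjuncts True, so the formula holds.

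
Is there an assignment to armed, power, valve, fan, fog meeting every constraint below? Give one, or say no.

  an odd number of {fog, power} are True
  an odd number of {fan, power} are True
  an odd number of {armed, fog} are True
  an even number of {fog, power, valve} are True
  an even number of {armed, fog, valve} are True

armed: False; power: False; valve: True; fan: True; fog: True

{fog, power}: 1 true → odd ✓
{fan, power}: 1 true → odd ✓
{armed, fog}: 1 true → odd ✓
{fog, power, valve}: 2 true → even ✓
{armed, fog, valve}: 2 true → even ✓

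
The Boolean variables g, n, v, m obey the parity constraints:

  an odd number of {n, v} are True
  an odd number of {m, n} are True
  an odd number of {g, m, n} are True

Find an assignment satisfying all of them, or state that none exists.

g: False, n: False, v: True, m: True

{n, v}: 1 true → odd ✓
{m, n}: 1 true → odd ✓
{g, m, n}: 1 true → odd ✓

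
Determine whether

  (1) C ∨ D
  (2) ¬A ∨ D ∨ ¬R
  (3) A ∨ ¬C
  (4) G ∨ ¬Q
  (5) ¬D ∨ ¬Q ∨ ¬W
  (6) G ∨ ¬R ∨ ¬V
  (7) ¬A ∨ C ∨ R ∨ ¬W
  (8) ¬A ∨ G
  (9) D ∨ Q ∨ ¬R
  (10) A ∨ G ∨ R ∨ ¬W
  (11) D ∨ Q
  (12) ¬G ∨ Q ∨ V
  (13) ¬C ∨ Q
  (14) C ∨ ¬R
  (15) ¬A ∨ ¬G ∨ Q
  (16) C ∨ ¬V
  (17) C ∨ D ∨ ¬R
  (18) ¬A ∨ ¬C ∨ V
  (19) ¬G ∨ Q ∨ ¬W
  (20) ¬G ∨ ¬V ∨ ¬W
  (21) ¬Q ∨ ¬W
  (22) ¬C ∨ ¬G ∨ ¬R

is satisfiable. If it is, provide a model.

A: True, W: False, G: True, Q: True, R: False, D: True, C: True, V: True

Set A = True.
  then (¬A ∨ G) forces G = True.
  then (¬A ∨ ¬G ∨ Q) forces Q = True.
  then (¬Q ∨ ¬W) forces W = False.
Set R = False.
Set D = True.
Set C = True.
  then (¬A ∨ ¬C ∨ V) forces V = True.
All clauses satisfied.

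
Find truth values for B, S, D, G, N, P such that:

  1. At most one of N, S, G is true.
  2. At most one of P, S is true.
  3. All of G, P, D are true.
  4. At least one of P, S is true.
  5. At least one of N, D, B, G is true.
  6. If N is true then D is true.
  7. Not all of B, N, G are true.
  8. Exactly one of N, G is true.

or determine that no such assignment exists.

B = False; S = False; D = True; G = True; N = False; P = True

  (1) {N, S, G}: 1 true — at most one ✓
  (2) {P, S}: 1 true — at most one ✓
  (3) {G, P, D}: all 3 true ✓
  (4) {P, S}: 1 true — at least one ✓
  (5) {N, D, B, G}: 2 true — at least one ✓
  (6) N=F ⇒ D: vacuous ✓
  (7) {B, N, G}: 1/3 true — not all ✓
  (8) {N, G}: 1 true — exactly one ✓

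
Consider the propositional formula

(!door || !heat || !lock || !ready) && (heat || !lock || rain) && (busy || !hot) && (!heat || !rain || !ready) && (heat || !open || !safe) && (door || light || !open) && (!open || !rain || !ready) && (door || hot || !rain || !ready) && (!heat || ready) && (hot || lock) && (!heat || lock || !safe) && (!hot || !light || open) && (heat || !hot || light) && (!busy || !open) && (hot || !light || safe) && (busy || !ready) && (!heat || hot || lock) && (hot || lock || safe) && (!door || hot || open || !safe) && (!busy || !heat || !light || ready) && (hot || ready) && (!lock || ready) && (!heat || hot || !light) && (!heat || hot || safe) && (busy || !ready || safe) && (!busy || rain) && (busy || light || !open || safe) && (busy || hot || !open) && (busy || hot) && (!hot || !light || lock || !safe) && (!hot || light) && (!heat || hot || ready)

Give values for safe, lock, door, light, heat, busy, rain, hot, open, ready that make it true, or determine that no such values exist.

Set safe = False.
Try lock = False:
  (hot || lock) forces hot = True.
  (busy || !hot) forces busy = True.
  (!busy || !open) forces open = False.
  (!hot || !light || open) forces light = False.
  clause (!hot || light) is falsified — backtrack.
So lock = True.
  then (!lock || ready) forces ready = True.
  then (busy || !ready || safe) forces busy = True.
  then (!busy || rain) forces rain = True.
  then (!heat || !rain || !ready) forces heat = False.
  then (!open || !rain || !ready) forces open = False.
Set door = True.
Set light = False.
  then (heat || !hot || light) forces hot = False.
All clauses satisfied.

safe: False, lock: True, door: True, light: False, heat: False, busy: True, rain: True, hot: False, open: False, ready: True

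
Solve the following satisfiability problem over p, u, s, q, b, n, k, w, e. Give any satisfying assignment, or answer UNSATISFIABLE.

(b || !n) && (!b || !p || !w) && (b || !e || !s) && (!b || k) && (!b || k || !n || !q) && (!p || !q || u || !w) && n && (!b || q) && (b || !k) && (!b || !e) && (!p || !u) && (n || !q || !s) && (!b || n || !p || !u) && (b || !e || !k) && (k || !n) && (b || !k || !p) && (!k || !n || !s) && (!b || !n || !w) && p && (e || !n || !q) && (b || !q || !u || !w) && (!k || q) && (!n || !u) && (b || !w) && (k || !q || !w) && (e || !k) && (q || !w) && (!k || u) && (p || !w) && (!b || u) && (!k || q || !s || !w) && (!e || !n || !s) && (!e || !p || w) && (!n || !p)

Unsatisfiable

Case p = True:
  (n) forces n = True.
  Clause (!n || !p) is falsified — contradiction.
Case p = False:
  Clause (p) is falsified — contradiction.
Both cases fail, so the formula is unsatisfiable.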